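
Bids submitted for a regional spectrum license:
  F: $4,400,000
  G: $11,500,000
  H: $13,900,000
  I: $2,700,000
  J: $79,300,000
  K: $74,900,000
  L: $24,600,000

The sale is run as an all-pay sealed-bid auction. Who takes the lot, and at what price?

All-pay sealed-bid auction: the highest bidder wins the item, but every bidder pays their own bid.
Bids ranked: 79,300,000 (J) > 74,900,000 (K) > 24,600,000 (L) > 13,900,000 (H) > 11,500,000 (G) > 4,400,000 (F) > …
J is highest and takes the item; every bidder forfeits their bid.

J pays $79,300,000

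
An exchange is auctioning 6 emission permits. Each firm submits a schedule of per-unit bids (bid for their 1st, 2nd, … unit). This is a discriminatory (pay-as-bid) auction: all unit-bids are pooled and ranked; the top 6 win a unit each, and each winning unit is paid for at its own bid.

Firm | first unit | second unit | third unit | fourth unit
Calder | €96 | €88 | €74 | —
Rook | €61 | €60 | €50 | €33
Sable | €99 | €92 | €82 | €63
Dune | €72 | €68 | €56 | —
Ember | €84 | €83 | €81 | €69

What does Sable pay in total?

Sable pays €191

Pooled unit-bids ranked (top 6): 99 (Sable-1), 96 (Calder-1), 92 (Sable-2), 88 (Calder-2), 84 (Ember-1), 83 (Ember-2)
Next rejected bid: €82 (not a price — pay-as-bid).
Sable's winning unit-bids: 99 + 92 = €191.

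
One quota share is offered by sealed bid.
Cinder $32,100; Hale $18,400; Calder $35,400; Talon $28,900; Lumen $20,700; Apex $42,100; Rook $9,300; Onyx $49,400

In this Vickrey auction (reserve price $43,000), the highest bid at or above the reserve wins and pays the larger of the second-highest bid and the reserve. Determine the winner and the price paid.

Onyx pays $43,000

Sorting bids: 49,400 (Onyx) > 42,100 (Apex) > 35,400 (Calder) > 32,100 (Cinder) > 28,900 (Talon) > 20,700 (Lumen) > …
Onyx has the top bid at or above the reserve ($49,400).
Second-highest bid $42,100 is below the reserve $43,000, so the reserve binds → payment $43,000.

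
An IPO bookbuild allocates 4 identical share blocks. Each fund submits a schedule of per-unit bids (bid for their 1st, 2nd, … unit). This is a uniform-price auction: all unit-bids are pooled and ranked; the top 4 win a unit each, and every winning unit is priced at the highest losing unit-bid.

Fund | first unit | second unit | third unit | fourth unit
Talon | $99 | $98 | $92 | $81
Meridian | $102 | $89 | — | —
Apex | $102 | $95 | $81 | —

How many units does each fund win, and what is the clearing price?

Apex 1, Meridian 1, Talon 2; clearing price $95

Merging the schedules and taking the best 4: 102 (Meridian-1), 102 (Apex-1), 99 (Talon-1), 98 (Talon-2)
First bid not allocated: $95.
Allocation: Apex 1, Meridian 1, Talon 2.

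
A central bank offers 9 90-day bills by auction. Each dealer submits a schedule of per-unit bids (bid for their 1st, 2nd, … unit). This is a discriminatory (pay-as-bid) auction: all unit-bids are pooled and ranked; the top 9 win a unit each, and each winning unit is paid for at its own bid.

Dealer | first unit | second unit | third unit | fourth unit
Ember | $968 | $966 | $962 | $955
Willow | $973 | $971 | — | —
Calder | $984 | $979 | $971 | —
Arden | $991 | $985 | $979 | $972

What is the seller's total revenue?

Total revenue: $8,805

Pooled unit-bids ranked (top 9): 991 (Arden-1), 985 (Arden-2), 984 (Calder-1), 979 (Calder-2), 979 (Arden-3), 973 (Willow-1), 972 (Arden-4), 971 (Willow-2), 971 (Calder-3)
Next rejected bid: $968 (not a price — pay-as-bid).
Each winning unit pays its own bid.
Revenue = 991 + 985 + 984 + 979 + 979 + 973 + 972 + 971 + 971 = $8,805.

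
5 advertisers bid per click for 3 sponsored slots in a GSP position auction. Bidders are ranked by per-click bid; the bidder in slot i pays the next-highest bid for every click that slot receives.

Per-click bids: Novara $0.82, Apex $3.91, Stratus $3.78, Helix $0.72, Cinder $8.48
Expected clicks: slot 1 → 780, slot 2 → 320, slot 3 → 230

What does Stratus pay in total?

Stratus pays $188.60

Ranked by bid: $8.48 (Cinder) > $3.91 (Apex) > $3.78 (Stratus) > $0.82 (Novara) > …
Stratus holds slot 3 → pays next bid $0.82 × 230 clicks = $188.60.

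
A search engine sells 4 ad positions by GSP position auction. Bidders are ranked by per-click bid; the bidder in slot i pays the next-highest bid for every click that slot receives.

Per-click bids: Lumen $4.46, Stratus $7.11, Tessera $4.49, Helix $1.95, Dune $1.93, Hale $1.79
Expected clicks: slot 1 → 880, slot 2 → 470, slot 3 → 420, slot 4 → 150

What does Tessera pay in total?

Ranked by bid: $7.11 (Stratus) > $4.49 (Tessera) > $4.46 (Lumen) > $1.95 (Helix) > $1.93 (Dune) > …
Tessera holds slot 2 → pays next bid $4.46 × 470 clicks = $2096.20.

Tessera pays $2096.20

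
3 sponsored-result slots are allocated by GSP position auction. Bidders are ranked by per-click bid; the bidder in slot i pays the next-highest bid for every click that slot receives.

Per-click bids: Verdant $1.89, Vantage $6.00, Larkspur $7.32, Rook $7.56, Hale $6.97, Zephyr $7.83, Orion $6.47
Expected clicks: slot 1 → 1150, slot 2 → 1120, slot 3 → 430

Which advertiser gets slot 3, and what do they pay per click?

Larkspur; $6.97 per click

Sorting advertisers: $7.83 (Zephyr) > $7.56 (Rook) > $7.32 (Larkspur) > $6.97 (Hale) > …
Slot 3 goes to the third-ranked bidder, Larkspur, who pays the next bid down: $6.97/click.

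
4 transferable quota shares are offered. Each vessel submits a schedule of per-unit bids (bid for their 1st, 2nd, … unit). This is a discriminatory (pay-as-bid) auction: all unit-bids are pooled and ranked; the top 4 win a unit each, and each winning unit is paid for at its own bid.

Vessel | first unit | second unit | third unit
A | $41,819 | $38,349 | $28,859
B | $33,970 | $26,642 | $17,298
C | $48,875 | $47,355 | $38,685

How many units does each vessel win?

Merging the schedules and taking the best 4: 48,875 (C-1), 47,355 (C-2), 41,819 (A-1), 38,685 (C-3)
Next rejected bid: $38,349 (not a price — pay-as-bid).
Allocation: A 1, C 3.

A 1, C 3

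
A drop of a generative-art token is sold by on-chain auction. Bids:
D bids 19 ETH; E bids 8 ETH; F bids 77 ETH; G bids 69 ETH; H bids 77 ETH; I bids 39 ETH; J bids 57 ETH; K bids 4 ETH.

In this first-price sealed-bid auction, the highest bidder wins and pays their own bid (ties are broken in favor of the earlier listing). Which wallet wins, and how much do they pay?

Rule: the highest bidder wins and pays their own bid.
Bids ranked: 77 (F) > 77 (H) > 69 (G) > 57 (J) > 39 (I) > 19 (D) > …
Tie at 77 ETH → F wins by tie-break.
F is highest → pays own bid, 77 ETH.

F pays 77 ETH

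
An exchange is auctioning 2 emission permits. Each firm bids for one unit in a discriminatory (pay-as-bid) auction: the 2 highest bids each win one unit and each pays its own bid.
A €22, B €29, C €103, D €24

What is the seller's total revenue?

Sorting: 103 (C), 29 (B), 24 (D), 22 (A)
The 2 highest are C, B.
Total revenue = 103 + 29 = €132.

Total revenue: €132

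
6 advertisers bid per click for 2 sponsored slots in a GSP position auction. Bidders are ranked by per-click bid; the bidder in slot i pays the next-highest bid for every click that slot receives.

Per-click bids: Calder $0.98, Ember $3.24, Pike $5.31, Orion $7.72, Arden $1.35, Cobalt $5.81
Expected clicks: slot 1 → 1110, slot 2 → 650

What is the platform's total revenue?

Ranked by bid: $7.72 (Orion) > $5.81 (Cobalt) > $5.31 (Pike) > …
Slot 1: Orion pays $5.81 × 1110 = $6449.10
Slot 2: Cobalt pays $5.31 × 650 = $3451.50
Total = $9900.60

Total revenue: $9900.60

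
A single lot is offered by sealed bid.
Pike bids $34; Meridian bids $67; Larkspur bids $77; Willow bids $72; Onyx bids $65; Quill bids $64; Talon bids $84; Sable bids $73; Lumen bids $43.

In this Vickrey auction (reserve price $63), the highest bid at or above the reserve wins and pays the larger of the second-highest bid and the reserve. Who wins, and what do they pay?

Talon pays $77

Rule: the highest bid at or above the reserve wins and pays the larger of the second-highest bid and the reserve.
Sorting bids: 84 (Talon) > 77 (Larkspur) > 73 (Sable) > 72 (Willow) > 67 (Meridian) > 65 (Onyx) > …
Talon has the top bid at or above the reserve ($84).
max(second-highest $77, reserve $63) = $77; the reserve does not bind.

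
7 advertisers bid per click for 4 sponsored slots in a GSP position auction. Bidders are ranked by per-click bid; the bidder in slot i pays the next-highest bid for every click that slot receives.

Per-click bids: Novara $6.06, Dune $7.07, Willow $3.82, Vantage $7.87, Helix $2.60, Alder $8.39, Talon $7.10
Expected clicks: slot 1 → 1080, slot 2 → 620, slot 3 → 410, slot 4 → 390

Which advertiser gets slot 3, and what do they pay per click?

Sorting advertisers: $8.39 (Alder) > $7.87 (Vantage) > $7.10 (Talon) > $7.07 (Dune) > $6.06 (Novara) > …
Slot 3 goes to the third-ranked bidder, Talon, who pays the next bid down: $7.07/click.

Talon; $7.07 per click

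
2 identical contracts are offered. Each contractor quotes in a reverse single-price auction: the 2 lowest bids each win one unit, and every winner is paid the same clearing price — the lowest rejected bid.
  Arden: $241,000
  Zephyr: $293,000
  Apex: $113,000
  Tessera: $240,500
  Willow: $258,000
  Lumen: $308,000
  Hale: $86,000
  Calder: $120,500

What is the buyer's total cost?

Bids ranked low→high: 86,000 (Hale), 113,000 (Apex), 120,500 (Calder), 240,500 (Tessera), …
The 2 lowest are Hale, Apex.
First losing bid is Calder's $120,500, which sets the uniform price.
Total cost = 2 × $120,500 = $241,000.

Total cost: $241,000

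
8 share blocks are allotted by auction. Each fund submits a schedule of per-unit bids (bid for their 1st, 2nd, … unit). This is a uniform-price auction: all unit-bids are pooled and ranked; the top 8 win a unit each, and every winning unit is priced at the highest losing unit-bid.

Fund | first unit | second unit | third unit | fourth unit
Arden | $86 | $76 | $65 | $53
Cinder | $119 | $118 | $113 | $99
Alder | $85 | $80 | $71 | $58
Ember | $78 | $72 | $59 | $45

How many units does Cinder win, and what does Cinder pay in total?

All unit-bids, highest first — top 8: 119 (Cinder-1), 118 (Cinder-2), 113 (Cinder-3), 99 (Cinder-4), 86 (Arden-1), 85 (Alder-1), 80 (Alder-2), 78 (Ember-1)
Highest rejected unit-bid = $76.
Cinder wins 4 unit(s) at $76 each.

Cinder: 4 units, pays $304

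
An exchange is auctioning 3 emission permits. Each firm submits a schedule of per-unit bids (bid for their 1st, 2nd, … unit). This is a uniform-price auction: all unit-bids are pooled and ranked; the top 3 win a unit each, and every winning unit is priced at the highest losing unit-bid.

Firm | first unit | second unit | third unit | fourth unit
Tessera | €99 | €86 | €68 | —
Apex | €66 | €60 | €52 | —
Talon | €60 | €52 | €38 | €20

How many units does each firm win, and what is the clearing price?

Tessera 3; clearing price €66

Pooled unit-bids ranked (top 3): 99 (Tessera-1), 86 (Tessera-2), 68 (Tessera-3)
First bid not allocated: €66.
Allocation: Tessera 3.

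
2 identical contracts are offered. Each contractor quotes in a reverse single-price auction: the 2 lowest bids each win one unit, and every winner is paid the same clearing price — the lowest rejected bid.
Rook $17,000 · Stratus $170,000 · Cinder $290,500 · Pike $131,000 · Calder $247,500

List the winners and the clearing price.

Ordering the bids: 17,000 (Rook), 131,000 (Pike), 170,000 (Stratus), 247,500 (Calder), …
Winners (2 units): Rook, Pike.
Clearing price = lowest rejected bid = $170,000.

Rook, Pike; each is paid $170,000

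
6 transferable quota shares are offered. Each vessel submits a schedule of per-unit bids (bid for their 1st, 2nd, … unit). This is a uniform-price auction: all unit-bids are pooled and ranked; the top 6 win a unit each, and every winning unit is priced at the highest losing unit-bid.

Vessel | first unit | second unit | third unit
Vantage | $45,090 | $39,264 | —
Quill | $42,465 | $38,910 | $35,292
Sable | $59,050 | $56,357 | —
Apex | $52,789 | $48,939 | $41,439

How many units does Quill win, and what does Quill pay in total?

Merging the schedules and taking the best 6: 59,050 (Sable-1), 56,357 (Sable-2), 52,789 (Apex-1), 48,939 (Apex-2), 45,090 (Vantage-1), 42,465 (Quill-1)
The (k+1)-th unit-bid is $41,439.
Quill wins 1 unit(s) at $41,439 each.

Quill: 1 unit, pays $41,439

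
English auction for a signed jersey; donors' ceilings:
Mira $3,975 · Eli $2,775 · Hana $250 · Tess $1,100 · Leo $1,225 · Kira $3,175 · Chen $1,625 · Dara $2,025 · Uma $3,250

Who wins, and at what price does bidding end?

Rule: the price rises until one bidder remains; the winner pays the price at which the last rival dropped out.
Limits ranked: 3,975 (Mira) > 3,250 (Uma) > 3,175 (Kira) > 2,775 (Eli) > 2,025 (Dara) > 1,625 (Chen) > …
Once the price passes $3,250, only Mira is left; the hammer falls at Uma's limit of $3,250.

Mira wins at $3,250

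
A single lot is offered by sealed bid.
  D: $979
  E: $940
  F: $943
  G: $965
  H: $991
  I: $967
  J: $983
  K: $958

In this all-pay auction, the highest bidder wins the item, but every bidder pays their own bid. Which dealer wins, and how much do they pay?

H pays $991

Rule: the highest bidder wins the item, but every bidder pays their own bid.
Bids in order: 991 (H) > 983 (J) > 979 (D) > 967 (I) > 965 (G) > 958 (K) > …
H is highest and takes the item; every bidder forfeits their bid.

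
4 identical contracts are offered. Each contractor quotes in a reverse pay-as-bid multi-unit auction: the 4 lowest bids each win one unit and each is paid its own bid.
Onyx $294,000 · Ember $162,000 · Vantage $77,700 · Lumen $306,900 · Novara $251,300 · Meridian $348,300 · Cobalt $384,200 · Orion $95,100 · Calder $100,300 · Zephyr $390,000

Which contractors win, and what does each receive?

Vantage $77,700, Orion $95,100, Calder $100,300, Ember $162,000

Bids ranked low→high: 77,700 (Vantage), 95,100 (Orion), 100,300 (Calder), 162,000 (Ember), 251,300 (Novara), 294,000 (Onyx), …
Lowest 4: Vantage, Orion, Calder, Ember.
Each winner is paid its own bid: Vantage $77,700, Orion $95,100, Calder $100,300, Ember $162,000.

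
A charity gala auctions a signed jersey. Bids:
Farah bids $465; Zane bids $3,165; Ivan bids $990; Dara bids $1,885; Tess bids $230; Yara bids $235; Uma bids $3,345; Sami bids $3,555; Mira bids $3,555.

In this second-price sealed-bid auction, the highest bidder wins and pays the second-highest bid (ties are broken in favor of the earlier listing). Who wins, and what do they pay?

Sami pays $3,555

Bids ranked: 3,555 (Sami) > 3,555 (Mira) > 3,345 (Uma) > 3,165 (Zane) > 1,885 (Dara) > 990 (Ivan) > …
Sami and Mira tie at $3,555; tie-break gives it to Sami.
Second-price: Sami pays Mira's bid of $3,555.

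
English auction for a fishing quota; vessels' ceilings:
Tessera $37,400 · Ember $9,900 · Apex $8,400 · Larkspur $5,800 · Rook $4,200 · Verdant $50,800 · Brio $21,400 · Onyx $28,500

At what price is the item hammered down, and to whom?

Limits in order: 50,800 (Verdant) > 37,400 (Tessera) > 28,500 (Onyx) > 21,400 (Brio) > 9,900 (Ember) > 8,400 (Apex) > …
Once the price passes $37,400, only Verdant is left; the hammer falls at Tessera's limit of $37,400.

Verdant wins at $37,400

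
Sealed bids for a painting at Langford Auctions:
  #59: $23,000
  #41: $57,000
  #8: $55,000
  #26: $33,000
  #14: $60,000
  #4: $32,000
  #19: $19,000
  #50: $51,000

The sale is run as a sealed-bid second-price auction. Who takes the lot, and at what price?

Bids ranked: 60,000 (#14) > 57,000 (#41) > 55,000 (#8) > 51,000 (#50) > 33,000 (#26) > 32,000 (#4) > …
#14 wins with the highest bid; price is set by the runner-up at $57,000.

#14 pays $57,000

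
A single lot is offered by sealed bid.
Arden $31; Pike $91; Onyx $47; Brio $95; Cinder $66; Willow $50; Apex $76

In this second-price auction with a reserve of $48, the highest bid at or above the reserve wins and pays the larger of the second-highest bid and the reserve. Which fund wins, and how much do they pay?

Bids in order: 95 (Brio) > 91 (Pike) > 76 (Apex) > 66 (Cinder) > 50 (Willow) > 47 (Onyx) > …
Highest eligible bid: Brio at $95.
Second-highest bid $91 exceeds the reserve $48 → payment $91.

Brio pays $91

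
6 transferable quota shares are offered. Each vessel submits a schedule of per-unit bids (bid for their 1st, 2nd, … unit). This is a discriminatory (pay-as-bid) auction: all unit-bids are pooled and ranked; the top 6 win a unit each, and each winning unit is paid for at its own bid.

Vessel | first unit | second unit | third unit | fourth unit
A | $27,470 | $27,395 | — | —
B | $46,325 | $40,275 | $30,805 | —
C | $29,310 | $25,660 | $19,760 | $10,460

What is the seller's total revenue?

Total revenue: $201,580

All unit-bids, highest first — top 6: 46,325 (B-1), 40,275 (B-2), 30,805 (B-3), 29,310 (C-1), 27,470 (A-1), 27,395 (A-2)
Next rejected bid: $25,660 (not a price — pay-as-bid).
Each winning unit pays its own bid.
Revenue = 46,325 + 40,275 + 30,805 + 29,310 + 27,470 + 27,395 = $201,580.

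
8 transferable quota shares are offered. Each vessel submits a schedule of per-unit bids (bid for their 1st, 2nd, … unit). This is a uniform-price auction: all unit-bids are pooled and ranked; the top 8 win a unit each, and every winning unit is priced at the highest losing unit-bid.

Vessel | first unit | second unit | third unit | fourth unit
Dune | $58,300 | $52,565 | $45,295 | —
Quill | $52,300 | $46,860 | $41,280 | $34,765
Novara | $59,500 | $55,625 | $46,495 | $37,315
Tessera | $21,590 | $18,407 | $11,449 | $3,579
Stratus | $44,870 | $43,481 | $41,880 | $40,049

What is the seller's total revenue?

All unit-bids, highest first — top 8: 59,500 (Novara-1), 58,300 (Dune-1), 55,625 (Novara-2), 52,565 (Dune-2), 52,300 (Quill-1), 46,860 (Quill-2), 46,495 (Novara-3), 45,295 (Dune-3)
The (k+1)-th unit-bid is $44,870.
Allocation: Dune 3, Novara 3, Quill 2. Every unit priced at $44,870.
Revenue = 8 × 44,870 = $358,960.

Total revenue: $358,960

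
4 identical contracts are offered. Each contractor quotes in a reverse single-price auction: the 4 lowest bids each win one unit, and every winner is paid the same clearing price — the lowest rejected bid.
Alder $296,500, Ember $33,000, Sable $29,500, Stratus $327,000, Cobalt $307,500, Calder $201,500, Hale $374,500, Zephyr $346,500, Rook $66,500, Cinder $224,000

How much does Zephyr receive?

Ordering the bids: 29,500 (Sable), 33,000 (Ember), 66,500 (Rook), 201,500 (Calder), 224,000 (Cinder), 296,500 (Alder), …
Lowest 4: Sable, Ember, Rook, Calder.
Lowest unsuccessful bid: $224,000 → clearing price.
Zephyr does not win → is paid $0.

Zephyr is paid $0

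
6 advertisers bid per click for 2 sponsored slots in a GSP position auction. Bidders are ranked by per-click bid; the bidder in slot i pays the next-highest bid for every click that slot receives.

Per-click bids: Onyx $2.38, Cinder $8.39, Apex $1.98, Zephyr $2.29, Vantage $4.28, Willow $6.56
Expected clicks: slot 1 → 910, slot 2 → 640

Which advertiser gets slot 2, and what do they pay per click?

Per-click bids in order: $8.39 (Cinder) > $6.56 (Willow) > $4.28 (Vantage) > …
Slot 2 goes to the second-ranked bidder, Willow, who pays the next bid down: $4.28/click.

Willow; $4.28 per click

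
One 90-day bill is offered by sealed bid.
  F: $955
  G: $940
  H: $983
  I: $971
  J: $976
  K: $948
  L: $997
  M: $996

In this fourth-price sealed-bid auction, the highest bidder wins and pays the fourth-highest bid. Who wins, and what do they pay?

L pays $976

Bids in order: 997 (L) > 996 (M) > 983 (H) > 976 (J) > 971 (I) > 955 (F) > …
L is highest; pays the fourth-highest bid, $976.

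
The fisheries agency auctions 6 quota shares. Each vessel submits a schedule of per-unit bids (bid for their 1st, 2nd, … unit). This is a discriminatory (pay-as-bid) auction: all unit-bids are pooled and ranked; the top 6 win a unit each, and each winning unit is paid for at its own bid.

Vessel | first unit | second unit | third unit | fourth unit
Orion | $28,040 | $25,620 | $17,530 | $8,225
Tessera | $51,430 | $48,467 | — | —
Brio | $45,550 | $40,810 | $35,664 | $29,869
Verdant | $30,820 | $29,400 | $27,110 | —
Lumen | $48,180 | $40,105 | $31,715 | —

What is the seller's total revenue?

Total revenue: $274,542

Pooled unit-bids ranked (top 6): 51,430 (Tessera-1), 48,467 (Tessera-2), 48,180 (Lumen-1), 45,550 (Brio-1), 40,810 (Brio-2), 40,105 (Lumen-2)
Next rejected bid: $35,664 (not a price — pay-as-bid).
Each winning unit pays its own bid.
Revenue = 51,430 + 48,467 + 48,180 + 45,550 + 40,810 + 40,105 = $274,542.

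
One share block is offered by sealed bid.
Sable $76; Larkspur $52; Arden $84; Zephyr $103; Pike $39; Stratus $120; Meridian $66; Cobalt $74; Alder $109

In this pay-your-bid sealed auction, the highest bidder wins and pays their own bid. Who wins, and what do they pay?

Stratus pays $120

Bids ranked: 120 (Stratus) > 109 (Alder) > 103 (Zephyr) > 84 (Arden) > 76 (Sable) > 74 (Cobalt) > …
First-price: Stratus pays what they bid, $120.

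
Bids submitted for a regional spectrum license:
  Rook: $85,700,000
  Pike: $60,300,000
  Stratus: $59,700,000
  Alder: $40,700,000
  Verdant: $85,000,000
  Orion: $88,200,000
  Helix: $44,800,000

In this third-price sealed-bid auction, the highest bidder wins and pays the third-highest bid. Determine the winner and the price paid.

Rule: the highest bidder wins and pays the third-highest bid.
Sorting bids: 88,200,000 (Orion) > 85,700,000 (Rook) > 85,000,000 (Verdant) > 60,300,000 (Pike) > 59,700,000 (Stratus) > 44,800,000 (Helix) > …
Orion wins; payment is bid #3 in the ranking = $85,000,000.

Orion pays $85,000,000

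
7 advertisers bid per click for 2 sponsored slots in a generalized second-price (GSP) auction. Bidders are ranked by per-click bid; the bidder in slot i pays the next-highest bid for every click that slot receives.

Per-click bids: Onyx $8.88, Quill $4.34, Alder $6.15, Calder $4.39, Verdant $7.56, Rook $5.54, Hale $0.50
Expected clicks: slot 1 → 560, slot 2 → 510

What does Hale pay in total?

Ranked by bid: $8.88 (Onyx) > $7.56 (Verdant) > $6.15 (Alder) > …
Hale ranks below slot 2 → no slot, pays nothing.

Hale pays $0.00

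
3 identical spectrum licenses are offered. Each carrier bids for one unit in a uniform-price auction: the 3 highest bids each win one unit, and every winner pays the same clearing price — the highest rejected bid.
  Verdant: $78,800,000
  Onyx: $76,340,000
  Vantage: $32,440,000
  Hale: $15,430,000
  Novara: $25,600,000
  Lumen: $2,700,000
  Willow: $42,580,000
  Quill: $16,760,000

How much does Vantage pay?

Bids ranked high→low: 78,800,000 (Verdant), 76,340,000 (Onyx), 42,580,000 (Willow), 32,440,000 (Vantage), 25,600,000 (Novara), …
Top 3: Verdant, Onyx, Willow.
First losing bid is Vantage's $32,440,000, which sets the uniform price.
Vantage does not win → pays $0.

Vantage pays $0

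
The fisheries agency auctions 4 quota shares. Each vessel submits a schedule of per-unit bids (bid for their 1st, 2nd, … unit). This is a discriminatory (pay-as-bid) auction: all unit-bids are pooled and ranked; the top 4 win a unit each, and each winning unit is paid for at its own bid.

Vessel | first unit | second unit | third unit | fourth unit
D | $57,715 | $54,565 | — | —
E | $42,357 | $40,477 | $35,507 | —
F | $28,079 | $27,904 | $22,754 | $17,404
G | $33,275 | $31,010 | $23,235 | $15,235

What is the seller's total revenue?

Total revenue: $195,114

Pooled unit-bids ranked (top 4): 57,715 (D-1), 54,565 (D-2), 42,357 (E-1), 40,477 (E-2)
Next rejected bid: $35,507 (not a price — pay-as-bid).
Each winning unit pays its own bid.
Revenue = 57,715 + 54,565 + 42,357 + 40,477 = $195,114.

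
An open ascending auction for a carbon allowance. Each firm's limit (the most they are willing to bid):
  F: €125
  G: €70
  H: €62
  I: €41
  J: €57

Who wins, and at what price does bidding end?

Limits ranked: 125 (F) > 70 (G) > 62 (H) > 57 (J) > 41 (I)
Bidding ends when G exits at €70; F takes it.

F wins at €70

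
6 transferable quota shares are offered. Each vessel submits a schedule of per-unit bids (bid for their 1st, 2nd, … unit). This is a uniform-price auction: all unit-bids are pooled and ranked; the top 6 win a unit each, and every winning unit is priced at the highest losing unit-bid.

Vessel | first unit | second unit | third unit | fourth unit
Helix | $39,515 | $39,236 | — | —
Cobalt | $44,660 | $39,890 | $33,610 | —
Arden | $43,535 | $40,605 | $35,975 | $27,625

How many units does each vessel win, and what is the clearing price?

Pooled unit-bids ranked (top 6): 44,660 (Cobalt-1), 43,535 (Arden-1), 40,605 (Arden-2), 39,890 (Cobalt-2), 39,515 (Helix-1), 39,236 (Helix-2)
The (k+1)-th unit-bid is $35,975.
Allocation: Arden 2, Cobalt 2, Helix 2.

Arden 2, Cobalt 2, Helix 2; clearing price $35,975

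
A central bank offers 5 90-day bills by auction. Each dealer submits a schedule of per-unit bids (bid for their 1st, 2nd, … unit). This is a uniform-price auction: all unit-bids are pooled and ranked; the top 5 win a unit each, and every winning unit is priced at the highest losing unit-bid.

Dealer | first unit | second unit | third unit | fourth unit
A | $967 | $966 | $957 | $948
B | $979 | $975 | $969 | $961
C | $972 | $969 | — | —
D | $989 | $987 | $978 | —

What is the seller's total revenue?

Total revenue: $4,860

All unit-bids, highest first — top 5: 989 (D-1), 987 (D-2), 979 (B-1), 978 (D-3), 975 (B-2)
Highest rejected unit-bid = $972.
Allocation: B 2, D 3. Every unit priced at $972.
Revenue = 5 × 972 = $4,860.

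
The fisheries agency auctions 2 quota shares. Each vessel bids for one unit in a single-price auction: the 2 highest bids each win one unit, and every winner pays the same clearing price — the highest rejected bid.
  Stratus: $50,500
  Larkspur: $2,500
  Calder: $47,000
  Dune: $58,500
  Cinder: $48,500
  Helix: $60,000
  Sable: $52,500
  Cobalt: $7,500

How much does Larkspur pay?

Sorting: 60,000 (Helix), 58,500 (Dune), 52,500 (Sable), 50,500 (Stratus), …
Top 2: Helix, Dune.
Clearing price = highest rejected bid = $52,500.
Larkspur does not win → pays $0.

Larkspur pays $0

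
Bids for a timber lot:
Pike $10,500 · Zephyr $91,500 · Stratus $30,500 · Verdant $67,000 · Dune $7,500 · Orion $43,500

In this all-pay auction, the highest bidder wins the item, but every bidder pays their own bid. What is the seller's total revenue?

Total revenue: $250,500

All-pay auction: the highest bidder wins the item, but every bidder pays their own bid.
Bids ranked: 91,500 (Zephyr) > 67,000 (Verdant) > 43,500 (Orion) > 30,500 (Stratus) > 10,500 (Pike) > 7,500 (Dune)
Every bidder forfeits their bid regardless of winning.
Revenue = 10,500 + 91,500 + 30,500 + 67,000 + 7,500 + 43,500 = $250,500.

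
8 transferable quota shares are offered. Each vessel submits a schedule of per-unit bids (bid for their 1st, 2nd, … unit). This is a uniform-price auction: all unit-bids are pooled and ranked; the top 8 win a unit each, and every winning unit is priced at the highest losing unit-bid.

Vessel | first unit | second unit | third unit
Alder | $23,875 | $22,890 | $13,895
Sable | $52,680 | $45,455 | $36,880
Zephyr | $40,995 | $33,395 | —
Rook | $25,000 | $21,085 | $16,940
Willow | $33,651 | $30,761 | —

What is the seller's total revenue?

Pooled unit-bids ranked (top 8): 52,680 (Sable-1), 45,455 (Sable-2), 40,995 (Zephyr-1), 36,880 (Sable-3), 33,651 (Willow-1), 33,395 (Zephyr-2), 30,761 (Willow-2), 25,000 (Rook-1)
The (k+1)-th unit-bid is $23,875.
Allocation: Rook 1, Sable 3, Willow 2, Zephyr 2. Every unit priced at $23,875.
Revenue = 8 × 23,875 = $191,000.

Total revenue: $191,000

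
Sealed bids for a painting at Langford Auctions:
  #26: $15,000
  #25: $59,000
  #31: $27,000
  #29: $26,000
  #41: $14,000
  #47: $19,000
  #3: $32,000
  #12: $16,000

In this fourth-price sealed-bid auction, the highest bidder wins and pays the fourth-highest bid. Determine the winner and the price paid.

Sorting bids: 59,000 (#25) > 32,000 (#3) > 27,000 (#31) > 26,000 (#29) > 19,000 (#47) > 16,000 (#12) > …
#25 is highest; pays the fourth-highest bid, $26,000.

#25 pays $26,000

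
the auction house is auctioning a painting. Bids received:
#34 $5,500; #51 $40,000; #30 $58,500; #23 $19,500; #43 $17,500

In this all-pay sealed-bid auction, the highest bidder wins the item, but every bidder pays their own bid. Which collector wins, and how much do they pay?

Sorting bids: 58,500 (#30) > 40,000 (#51) > 19,500 (#23) > 17,500 (#43) > 5,500 (#34)
#30 is highest and takes the item; every bidder forfeits their bid.

#30 pays $58,500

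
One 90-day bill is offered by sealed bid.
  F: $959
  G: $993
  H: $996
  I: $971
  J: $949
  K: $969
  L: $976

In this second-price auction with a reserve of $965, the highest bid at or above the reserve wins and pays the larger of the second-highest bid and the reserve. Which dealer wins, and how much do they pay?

Second-price auction with a reserve of $965: the highest bid at or above the reserve wins and pays the larger of the second-highest bid and the reserve.
Bids ranked: 996 (H) > 993 (G) > 976 (L) > 971 (I) > 969 (K) > 959 (F) > …
H has the top bid at or above the reserve ($996).
max(second-highest $993, reserve $965) = $993; the reserve does not bind.

H pays $993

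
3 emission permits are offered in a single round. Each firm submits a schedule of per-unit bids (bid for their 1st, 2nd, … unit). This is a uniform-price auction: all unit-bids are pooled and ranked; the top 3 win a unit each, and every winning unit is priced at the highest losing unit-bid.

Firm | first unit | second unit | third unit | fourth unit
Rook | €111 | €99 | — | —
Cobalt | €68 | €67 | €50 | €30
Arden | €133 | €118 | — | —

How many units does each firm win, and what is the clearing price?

Pooled unit-bids ranked (top 3): 133 (Arden-1), 118 (Arden-2), 111 (Rook-1)
The (k+1)-th unit-bid is €99.
Allocation: Arden 2, Rook 1.

Arden 2, Rook 1; clearing price €99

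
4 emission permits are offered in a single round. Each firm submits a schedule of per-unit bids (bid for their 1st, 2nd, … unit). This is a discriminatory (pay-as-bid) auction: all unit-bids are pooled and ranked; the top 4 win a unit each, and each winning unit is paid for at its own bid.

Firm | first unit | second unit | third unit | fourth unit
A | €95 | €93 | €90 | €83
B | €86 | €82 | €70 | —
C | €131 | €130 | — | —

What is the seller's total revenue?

Pooled unit-bids ranked (top 4): 131 (C-1), 130 (C-2), 95 (A-1), 93 (A-2)
Next rejected bid: €90 (not a price — pay-as-bid).
Each winning unit pays its own bid.
Revenue = 131 + 130 + 95 + 93 = €449.

Total revenue: €449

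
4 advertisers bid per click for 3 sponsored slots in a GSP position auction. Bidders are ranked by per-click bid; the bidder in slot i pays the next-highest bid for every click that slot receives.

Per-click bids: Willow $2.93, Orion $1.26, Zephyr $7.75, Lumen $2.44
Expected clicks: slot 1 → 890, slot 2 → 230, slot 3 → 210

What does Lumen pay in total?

Lumen pays $264.60

Sorting advertisers: $7.75 (Zephyr) > $2.93 (Willow) > $2.44 (Lumen) > $1.26 (Orion)
Lumen holds slot 3 → pays next bid $1.26 × 210 clicks = $264.60.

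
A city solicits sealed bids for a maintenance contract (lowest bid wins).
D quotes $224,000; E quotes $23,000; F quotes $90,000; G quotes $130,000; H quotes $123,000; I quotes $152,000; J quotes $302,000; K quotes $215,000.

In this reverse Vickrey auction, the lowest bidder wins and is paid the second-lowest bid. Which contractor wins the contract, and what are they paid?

E is paid $90,000

Bids in order: 23,000 (E) < 90,000 (F) < 123,000 (H) < 130,000 (G) < 152,000 (I) < 215,000 (K) < …
Second-price: E is paid F's bid of $90,000.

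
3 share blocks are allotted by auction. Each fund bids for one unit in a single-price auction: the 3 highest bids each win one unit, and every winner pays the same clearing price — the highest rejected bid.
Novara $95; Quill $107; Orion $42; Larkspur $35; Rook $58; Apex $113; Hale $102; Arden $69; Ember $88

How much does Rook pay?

Sorting: 113 (Apex), 107 (Quill), 102 (Hale), 95 (Novara), 88 (Ember), …
Top 3: Apex, Quill, Hale.
First losing bid is Novara's $95, which sets the uniform price.
Rook does not win → pays $0.

Rook pays $0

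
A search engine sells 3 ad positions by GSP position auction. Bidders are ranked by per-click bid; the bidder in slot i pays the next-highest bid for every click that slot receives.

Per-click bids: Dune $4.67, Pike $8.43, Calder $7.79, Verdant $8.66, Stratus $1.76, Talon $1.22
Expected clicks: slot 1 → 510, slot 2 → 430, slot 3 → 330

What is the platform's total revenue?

Sorting advertisers: $8.66 (Verdant) > $8.43 (Pike) > $7.79 (Calder) > $4.67 (Dune) > …
Slot 1: Verdant pays $8.43 × 510 = $4299.30
Slot 2: Pike pays $7.79 × 430 = $3349.70
Slot 3: Calder pays $4.67 × 330 = $1541.10
Total = $9190.10

Total revenue: $9190.10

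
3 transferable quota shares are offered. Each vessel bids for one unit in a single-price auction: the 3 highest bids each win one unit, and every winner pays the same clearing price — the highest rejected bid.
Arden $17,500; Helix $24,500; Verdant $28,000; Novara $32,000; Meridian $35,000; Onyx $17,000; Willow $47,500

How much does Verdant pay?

Bids ranked high→low: 47,500 (Willow), 35,000 (Meridian), 32,000 (Novara), 28,000 (Verdant), 24,500 (Helix), …
Top 3: Willow, Meridian, Novara.
First losing bid is Verdant's $28,000, which sets the uniform price.
Verdant does not win → pays $0.

Verdant pays $0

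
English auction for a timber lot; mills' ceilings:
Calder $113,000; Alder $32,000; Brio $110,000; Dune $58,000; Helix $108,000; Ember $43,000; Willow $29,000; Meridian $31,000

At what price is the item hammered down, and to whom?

Rule: the price rises until one bidder remains; the winner pays the price at which the last rival dropped out.
Sorting limits: 113,000 (Calder) > 110,000 (Brio) > 108,000 (Helix) > 58,000 (Dune) > 43,000 (Ember) > 32,000 (Alder) > …
Bidding ends when Brio exits at $110,000; Calder takes it.

Calder wins at $110,000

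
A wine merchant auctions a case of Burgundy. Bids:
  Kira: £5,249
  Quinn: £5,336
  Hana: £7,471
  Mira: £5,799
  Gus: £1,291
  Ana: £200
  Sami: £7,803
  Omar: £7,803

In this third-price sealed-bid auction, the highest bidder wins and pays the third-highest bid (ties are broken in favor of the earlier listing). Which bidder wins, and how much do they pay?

Third-price sealed-bid auction: the highest bidder wins and pays the third-highest bid.
Bids ranked: 7,803 (Sami) > 7,803 (Omar) > 7,471 (Hana) > 5,799 (Mira) > 5,336 (Quinn) > 5,249 (Kira) > …
Tie at £7,803 → Sami wins by tie-break.
Sami wins; payment is bid #3 in the ranking = £7,471.

Sami pays £7,471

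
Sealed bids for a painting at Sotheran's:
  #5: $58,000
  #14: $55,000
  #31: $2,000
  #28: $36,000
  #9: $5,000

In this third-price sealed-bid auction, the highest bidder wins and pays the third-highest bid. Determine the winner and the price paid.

#5 pays $36,000

Rule: the highest bidder wins and pays the third-highest bid.
Sorting bids: 58,000 (#5) > 55,000 (#14) > 36,000 (#28) > 5,000 (#9) > 2,000 (#31)
#5 is highest; pays the third-highest bid, $36,000.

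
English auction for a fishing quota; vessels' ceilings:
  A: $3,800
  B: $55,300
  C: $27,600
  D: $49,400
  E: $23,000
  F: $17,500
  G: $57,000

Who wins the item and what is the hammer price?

G wins at $55,300

Sorting limits: 57,000 (G) > 55,300 (B) > 49,400 (D) > 27,600 (C) > 23,000 (E) > 17,500 (F) > …
Bidding ends when B exits at $55,300; G takes it.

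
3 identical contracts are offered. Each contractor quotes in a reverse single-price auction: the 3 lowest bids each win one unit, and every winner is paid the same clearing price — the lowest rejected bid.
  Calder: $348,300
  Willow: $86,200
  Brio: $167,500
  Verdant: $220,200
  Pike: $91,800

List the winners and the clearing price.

Bids ranked low→high: 86,200 (Willow), 91,800 (Pike), 167,500 (Brio), 220,200 (Verdant), 348,300 (Calder)
Winners (3 units): Willow, Pike, Brio.
Lowest unsuccessful bid: $220,200 → clearing price.

Willow, Pike, Brio; each is paid $220,200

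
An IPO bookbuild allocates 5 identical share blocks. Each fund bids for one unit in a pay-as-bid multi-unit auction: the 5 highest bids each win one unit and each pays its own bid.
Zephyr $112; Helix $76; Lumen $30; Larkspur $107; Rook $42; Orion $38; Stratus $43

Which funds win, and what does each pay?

Sorting: 112 (Zephyr), 107 (Larkspur), 76 (Helix), 43 (Stratus), 42 (Rook), 38 (Orion), 30 (Lumen)
Top 5: Zephyr, Larkspur, Helix, Stratus, Rook.
Each winner pays its own bid: Zephyr $112, Larkspur $107, Helix $76, Stratus $43, Rook $42.

Zephyr $112, Larkspur $107, Helix $76, Stratus $43, Rook $42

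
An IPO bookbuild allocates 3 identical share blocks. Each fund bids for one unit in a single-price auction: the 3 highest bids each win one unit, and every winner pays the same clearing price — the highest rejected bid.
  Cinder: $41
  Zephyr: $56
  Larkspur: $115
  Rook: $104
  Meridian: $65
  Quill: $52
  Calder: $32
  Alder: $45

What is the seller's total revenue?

Total revenue: $168

Sorting: 115 (Larkspur), 104 (Rook), 65 (Meridian), 56 (Zephyr), 52 (Quill), …
Winners (3 units): Larkspur, Rook, Meridian.
First losing bid is Zephyr's $56, which sets the uniform price.
Total revenue = 3 × $56 = $168.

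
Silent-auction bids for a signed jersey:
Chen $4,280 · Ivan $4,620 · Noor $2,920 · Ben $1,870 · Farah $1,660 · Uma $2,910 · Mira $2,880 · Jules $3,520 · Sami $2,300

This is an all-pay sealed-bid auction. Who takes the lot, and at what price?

Rule: the highest bidder wins the item, but every bidder pays their own bid.
Sorting bids: 4,620 (Ivan) > 4,280 (Chen) > 3,520 (Jules) > 2,920 (Noor) > 2,910 (Uma) > 2,880 (Mira) > …
Ivan is highest and takes the item; every bidder forfeits their bid.

Ivan pays $4,620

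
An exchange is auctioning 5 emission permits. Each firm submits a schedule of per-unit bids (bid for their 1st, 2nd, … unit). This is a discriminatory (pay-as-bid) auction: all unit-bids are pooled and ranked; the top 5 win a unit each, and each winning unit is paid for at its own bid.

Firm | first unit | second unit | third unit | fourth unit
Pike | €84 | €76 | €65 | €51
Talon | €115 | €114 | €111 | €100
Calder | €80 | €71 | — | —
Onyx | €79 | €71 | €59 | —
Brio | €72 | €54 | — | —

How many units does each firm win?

Merging the schedules and taking the best 5: 115 (Talon-1), 114 (Talon-2), 111 (Talon-3), 100 (Talon-4), 84 (Pike-1)
Next rejected bid: €80 (not a price — pay-as-bid).
Allocation: Pike 1, Talon 4.

Pike 1, Talon 4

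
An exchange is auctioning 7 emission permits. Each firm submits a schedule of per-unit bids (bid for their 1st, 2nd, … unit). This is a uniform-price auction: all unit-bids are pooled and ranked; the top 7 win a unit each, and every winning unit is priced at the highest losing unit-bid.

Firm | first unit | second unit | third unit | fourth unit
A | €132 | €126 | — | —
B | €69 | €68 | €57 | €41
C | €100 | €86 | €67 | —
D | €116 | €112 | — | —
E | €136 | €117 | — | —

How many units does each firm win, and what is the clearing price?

Pooled unit-bids ranked (top 7): 136 (E-1), 132 (A-1), 126 (A-2), 117 (E-2), 116 (D-1), 112 (D-2), 100 (C-1)
Highest rejected unit-bid = €86.
Allocation: A 2, C 1, D 2, E 2.

A 2, C 1, D 2, E 2; clearing price €86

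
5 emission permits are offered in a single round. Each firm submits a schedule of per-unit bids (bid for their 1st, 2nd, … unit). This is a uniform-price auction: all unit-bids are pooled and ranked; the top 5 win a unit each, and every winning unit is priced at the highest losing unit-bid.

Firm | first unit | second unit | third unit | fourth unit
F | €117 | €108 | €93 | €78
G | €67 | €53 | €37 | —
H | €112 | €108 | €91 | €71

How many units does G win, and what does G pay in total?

G: 0 units, pays €0

Pooled unit-bids ranked (top 5): 117 (F-1), 112 (H-1), 108 (F-2), 108 (H-2), 93 (F-3)
The (k+1)-th unit-bid is €91.
G wins 0 unit(s) at €91 each.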